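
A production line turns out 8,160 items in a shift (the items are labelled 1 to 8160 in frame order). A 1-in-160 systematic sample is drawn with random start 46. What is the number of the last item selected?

k = 160
51st selection = r + (51−1)·k = 46 + 50×160 = 46 + 8000 = 8046

8046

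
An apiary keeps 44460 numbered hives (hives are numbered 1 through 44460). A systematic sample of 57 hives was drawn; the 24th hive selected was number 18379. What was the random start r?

439

k = 44460/57 = 780
r = 18379 − (24−1)×780 = 18379 − 17940 = 439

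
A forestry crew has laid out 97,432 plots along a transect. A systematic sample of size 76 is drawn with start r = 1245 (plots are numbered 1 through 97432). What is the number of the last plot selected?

k = 97432/76 = 1282
76th selection = r + (76−1)·k = 1245 + 75×1282 = 1245 + 96150 = 97395

97395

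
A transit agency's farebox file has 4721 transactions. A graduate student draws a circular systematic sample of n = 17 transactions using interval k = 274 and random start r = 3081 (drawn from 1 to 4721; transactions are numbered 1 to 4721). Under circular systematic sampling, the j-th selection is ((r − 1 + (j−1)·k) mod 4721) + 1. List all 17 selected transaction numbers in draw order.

Selection 1: 3081
Selection 2: 3081 + 274 = 3355
Selection 3: 3355 + 274 = 3629
Selection 4: 3629 + 274 = 3903
Selection 5: 3903 + 274 = 4177
Selection 6: 4177 + 274 = 4451
Selection 7: 4451 + 274 = 4725 → 4725 − 4721 = 4
Selection 8: 4 + 274 = 278
Selection 9: 278 + 274 = 552
Selection 10: 552 + 274 = 826
Selection 11: 826 + 274 = 1100
Selection 12: 1100 + 274 = 1374
Selection 13: 1374 + 274 = 1648
Selection 14: 1648 + 274 = 1922
Selection 15: 1922 + 274 = 2196
Selection 16: 2196 + 274 = 2470
Selection 17: 2470 + 274 = 2744

3081, 3355, 3629, 3903, 4177, 4451, 4, 278, 552, 826, 1100, 1374, 1648, 1922, 2196, 2470, 2744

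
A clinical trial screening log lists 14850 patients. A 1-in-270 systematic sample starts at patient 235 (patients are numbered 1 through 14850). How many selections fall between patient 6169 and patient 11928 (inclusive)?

22

k = 270
First selection ≥ 6169: 235 + ⌈(6169−235)/270⌉·270 = 235 + 22×270 = 6175
Last selection ≤ 11928: 235 + ⌊(11928−235)/270⌋·270 = 235 + 43×270 = 11845
Count = 43 − 22 + 1 = 22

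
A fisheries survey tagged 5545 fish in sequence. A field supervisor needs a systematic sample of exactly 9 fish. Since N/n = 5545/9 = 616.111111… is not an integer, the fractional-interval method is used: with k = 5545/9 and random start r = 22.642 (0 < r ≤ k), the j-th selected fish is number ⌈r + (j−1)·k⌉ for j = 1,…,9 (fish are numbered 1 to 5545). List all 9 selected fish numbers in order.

23, 639, 1255, 1871, 2488, 3104, 3720, 4336, 4952

j=1: r + 0k = 22.642 → ⌈·⌉ = 23
j=2: r + 1k = 638.753111… → ⌈·⌉ = 639
j=3: r + 2k = 1254.864222… → ⌈·⌉ = 1255
j=4: r + 3k = 1870.975333… → ⌈·⌉ = 1871
j=5: r + 4k = 2487.086444… → ⌈·⌉ = 2488
j=6: r + 5k = 3103.197555… → ⌈·⌉ = 3104
j=7: r + 6k = 3719.308666… → ⌈·⌉ = 3720
j=8: r + 7k = 4335.419777… → ⌈·⌉ = 4336
j=9: r + 8k = 4951.530888… → ⌈·⌉ = 4952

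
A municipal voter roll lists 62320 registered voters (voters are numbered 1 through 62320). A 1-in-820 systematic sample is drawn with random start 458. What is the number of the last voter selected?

k = 820
76th selection = r + (76−1)·k = 458 + 75×820 = 458 + 61500 = 61958

61958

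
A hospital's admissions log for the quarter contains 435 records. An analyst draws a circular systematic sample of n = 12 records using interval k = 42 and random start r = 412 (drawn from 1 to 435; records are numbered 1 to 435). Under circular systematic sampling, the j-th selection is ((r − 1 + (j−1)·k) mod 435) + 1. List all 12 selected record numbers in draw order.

412, 19, 61, 103, 145, 187, 229, 271, 313, 355, 397, 4

Selection 1: 412
Selection 2: 412 + 42 = 454 → 454 − 435 = 19
Selection 3: 19 + 42 = 61
Selection 4: 61 + 42 = 103
Selection 5: 103 + 42 = 145
Selection 6: 145 + 42 = 187
Selection 7: 187 + 42 = 229
Selection 8: 229 + 42 = 271
Selection 9: 271 + 42 = 313
Selection 10: 313 + 42 = 355
Selection 11: 355 + 42 = 397
Selection 12: 397 + 42 = 439 → 439 − 435 = 4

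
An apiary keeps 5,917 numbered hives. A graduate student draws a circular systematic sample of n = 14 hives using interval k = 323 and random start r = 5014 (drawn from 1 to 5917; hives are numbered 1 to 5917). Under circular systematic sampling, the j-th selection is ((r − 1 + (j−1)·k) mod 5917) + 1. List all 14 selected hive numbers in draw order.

5014, 5337, 5660, 66, 389, 712, 1035, 1358, 1681, 2004, 2327, 2650, 2973, 3296

Selection 1: 5014
Selection 2: 5014 + 323 = 5337
Selection 3: 5337 + 323 = 5660
Selection 4: 5660 + 323 = 5983 → 5983 − 5917 = 66
Selection 5: 66 + 323 = 389
Selection 6: 389 + 323 = 712
Selection 7: 712 + 323 = 1035
Selection 8: 1035 + 323 = 1358
Selection 9: 1358 + 323 = 1681
Selection 10: 1681 + 323 = 2004
Selection 11: 2004 + 323 = 2327
Selection 12: 2327 + 323 = 2650
Selection 13: 2650 + 323 = 2973
Selection 14: 2973 + 323 = 3296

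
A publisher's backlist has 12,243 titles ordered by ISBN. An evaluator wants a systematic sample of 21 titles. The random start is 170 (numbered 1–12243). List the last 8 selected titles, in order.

k = N/n = 12243/21 = 583
14th selection = 170 + 13×583 = 7749
15th: 7749 + 583 = 8332
16th: 8332 + 583 = 8915
17th: 8915 + 583 = 9498
18th: 9498 + 583 = 10081
19th: 10081 + 583 = 10664
20th: 10664 + 583 = 11247
21st: 11247 + 583 = 11830

7749, 8332, 8915, 9498, 10081, 10664, 11247, 11830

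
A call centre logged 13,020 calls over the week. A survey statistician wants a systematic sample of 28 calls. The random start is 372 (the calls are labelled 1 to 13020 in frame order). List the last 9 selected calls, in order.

9207, 9672, 10137, 10602, 11067, 11532, 11997, 12462, 12927

k = N/n = 13020/28 = 465
20th selection = 372 + 19×465 = 9207
21st: 9207 + 465 = 9672
22nd: 9672 + 465 = 10137
23rd: 10137 + 465 = 10602
24th: 10602 + 465 = 11067
25th: 11067 + 465 = 11532
26th: 11532 + 465 = 11997
27th: 11997 + 465 = 12462
28th: 12462 + 465 = 12927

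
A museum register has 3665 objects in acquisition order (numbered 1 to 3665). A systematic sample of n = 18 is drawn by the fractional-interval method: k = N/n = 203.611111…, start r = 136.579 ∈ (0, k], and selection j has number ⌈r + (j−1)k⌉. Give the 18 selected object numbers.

j=1: r + 0k = 136.579 → ⌈·⌉ = 137
j=2: r + 1k = 340.190111… → ⌈·⌉ = 341
j=3: r + 2k = 543.801222… → ⌈·⌉ = 544
j=4: r + 3k = 747.412333… → ⌈·⌉ = 748
j=5: r + 4k = 951.023444… → ⌈·⌉ = 952
j=6: r + 5k = 1154.634555… → ⌈·⌉ = 1155
j=7: r + 6k = 1358.245666… → ⌈·⌉ = 1359
j=8: r + 7k = 1561.856777… → ⌈·⌉ = 1562
j=9: r + 8k = 1765.467888… → ⌈·⌉ = 1766
j=10: r + 9k = 1969.079 → ⌈·⌉ = 1970
j=11: r + 10k = 2172.690111… → ⌈·⌉ = 2173
j=12: r + 11k = 2376.301222… → ⌈·⌉ = 2377
j=13: r + 12k = 2579.912333… → ⌈·⌉ = 2580
j=14: r + 13k = 2783.523444… → ⌈·⌉ = 2784
j=15: r + 14k = 2987.134555… → ⌈·⌉ = 2988
j=16: r + 15k = 3190.745666… → ⌈·⌉ = 3191
j=17: r + 16k = 3394.356777… → ⌈·⌉ = 3395
j=18: r + 17k = 3597.967888… → ⌈·⌉ = 3598

137, 341, 544, 748, 952, 1155, 1359, 1562, 1766, 1970, 2173, 2377, 2580, 2784, 2988, 3191, 3395, 3598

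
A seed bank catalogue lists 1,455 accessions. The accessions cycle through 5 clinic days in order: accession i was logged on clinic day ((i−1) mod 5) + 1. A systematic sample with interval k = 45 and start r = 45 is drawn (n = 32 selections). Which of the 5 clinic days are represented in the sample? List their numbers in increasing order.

5

Consecutive selections differ by k = 45, so their clinic day numbers differ by 45 mod 5 = 0.
gcd(45, 5) = 5, so the sample visits 5/5 = 1 distinct residues mod 5.
Start 45 is clinic day 5; the clinic days hit are 5.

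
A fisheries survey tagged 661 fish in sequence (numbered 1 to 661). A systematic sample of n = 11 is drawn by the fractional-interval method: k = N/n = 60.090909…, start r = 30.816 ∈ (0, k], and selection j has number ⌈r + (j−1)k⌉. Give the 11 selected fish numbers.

j=1: r + 0k = 30.816 → ⌈·⌉ = 31
j=2: r + 1k = 90.906909… → ⌈·⌉ = 91
j=3: r + 2k = 150.997818… → ⌈·⌉ = 151
j=4: r + 3k = 211.088727… → ⌈·⌉ = 212
j=5: r + 4k = 271.179636… → ⌈·⌉ = 272
j=6: r + 5k = 331.270545… → ⌈·⌉ = 332
j=7: r + 6k = 391.361454… → ⌈·⌉ = 392
j=8: r + 7k = 451.452363… → ⌈·⌉ = 452
j=9: r + 8k = 511.543272… → ⌈·⌉ = 512
j=10: r + 9k = 571.634181… → ⌈·⌉ = 572
j=11: r + 10k = 631.725090… → ⌈·⌉ = 632

31, 91, 151, 212, 272, 332, 392, 452, 512, 572, 632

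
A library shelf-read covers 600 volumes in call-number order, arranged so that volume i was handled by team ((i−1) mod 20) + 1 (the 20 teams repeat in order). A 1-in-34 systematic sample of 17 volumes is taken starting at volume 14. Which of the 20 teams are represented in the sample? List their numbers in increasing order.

2, 4, 6, 8, 10, 12, 14, 16, 18, 20

Consecutive selections differ by k = 34, so their team numbers differ by 34 mod 20 = 14.
gcd(34, 20) = 2, so the sample visits 20/2 = 10 distinct residues mod 20.
Start 14 is team 14; the teams hit are 2, 4, 6, 8, 10, 12, 14, 16, 18, 20.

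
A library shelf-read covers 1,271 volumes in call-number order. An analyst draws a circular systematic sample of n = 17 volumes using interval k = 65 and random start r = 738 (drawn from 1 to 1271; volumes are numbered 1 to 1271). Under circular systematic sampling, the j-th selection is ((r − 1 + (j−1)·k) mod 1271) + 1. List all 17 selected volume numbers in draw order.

738, 803, 868, 933, 998, 1063, 1128, 1193, 1258, 52, 117, 182, 247, 312, 377, 442, 507

Selection 1: 738
Selection 2: 738 + 65 = 803
Selection 3: 803 + 65 = 868
Selection 4: 868 + 65 = 933
Selection 5: 933 + 65 = 998
Selection 6: 998 + 65 = 1063
Selection 7: 1063 + 65 = 1128
Selection 8: 1128 + 65 = 1193
Selection 9: 1193 + 65 = 1258
Selection 10: 1258 + 65 = 1323 → 1323 − 1271 = 52
Selection 11: 52 + 65 = 117
Selection 12: 117 + 65 = 182
Selection 13: 182 + 65 = 247
Selection 14: 247 + 65 = 312
Selection 15: 312 + 65 = 377
Selection 16: 377 + 65 = 442
Selection 17: 442 + 65 = 507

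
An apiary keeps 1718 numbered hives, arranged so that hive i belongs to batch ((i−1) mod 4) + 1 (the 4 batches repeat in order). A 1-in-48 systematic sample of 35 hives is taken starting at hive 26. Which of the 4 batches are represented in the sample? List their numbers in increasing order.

2

Consecutive selections differ by k = 48, so their batch numbers differ by 48 mod 4 = 0.
gcd(48, 4) = 4, so the sample visits 4/4 = 1 distinct residues mod 4.
Start 26 is batch 2; the batches hit are 2.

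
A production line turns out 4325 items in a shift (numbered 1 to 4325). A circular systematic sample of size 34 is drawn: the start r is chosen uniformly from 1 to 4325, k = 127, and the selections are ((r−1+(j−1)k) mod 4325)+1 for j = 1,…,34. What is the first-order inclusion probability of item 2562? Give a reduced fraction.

For each position j, as r ranges over 1…4325 the j-th selection hits every item exactly once, so item 2562 is selected for exactly 34 of the 4325 starts.
Inclusion probability = 34/4325.

34/4325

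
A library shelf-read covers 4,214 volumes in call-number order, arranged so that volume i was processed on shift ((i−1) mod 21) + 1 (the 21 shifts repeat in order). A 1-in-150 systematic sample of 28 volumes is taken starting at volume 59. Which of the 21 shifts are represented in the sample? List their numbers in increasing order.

Consecutive selections differ by k = 150, so their shift numbers differ by 150 mod 21 = 3.
gcd(150, 21) = 3, so the sample visits 21/3 = 7 distinct residues mod 21.
Start 59 is shift 17; the shifts hit are 2, 5, 8, 11, 14, 17, 20.

2, 5, 8, 11, 14, 17, 20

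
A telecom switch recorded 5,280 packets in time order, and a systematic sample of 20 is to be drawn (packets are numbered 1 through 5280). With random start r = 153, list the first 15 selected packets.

k = N/n = 5280/20 = 264
packet 1: 153
packet 2: 153 + 264 = 417
packet 3: 417 + 264 = 681
packet 4: 681 + 264 = 945
packet 5: 945 + 264 = 1209
packet 6: 1209 + 264 = 1473
packet 7: 1473 + 264 = 1737
packet 8: 1737 + 264 = 2001
packet 9: 2001 + 264 = 2265
packet 10: 2265 + 264 = 2529
packet 11: 2529 + 264 = 2793
packet 12: 2793 + 264 = 3057
packet 13: 3057 + 264 = 3321
packet 14: 3321 + 264 = 3585
packet 15: 3585 + 264 = 3849

153, 417, 681, 945, 1209, 1473, 1737, 2001, 2265, 2529, 2793, 3057, 3321, 3585, 3849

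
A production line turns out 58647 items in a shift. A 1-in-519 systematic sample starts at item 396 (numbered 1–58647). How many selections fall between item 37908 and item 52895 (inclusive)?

29

k = 519
First selection ≥ 37908: 396 + ⌈(37908−396)/519⌉·519 = 396 + 73×519 = 38283
Last selection ≤ 52895: 396 + ⌊(52895−396)/519⌋·519 = 396 + 101×519 = 52815
Count = 101 − 73 + 1 = 29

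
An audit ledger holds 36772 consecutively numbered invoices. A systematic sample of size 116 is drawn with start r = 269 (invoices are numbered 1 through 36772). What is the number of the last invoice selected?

36724

k = 36772/116 = 317
116th selection = r + (116−1)·k = 269 + 115×317 = 269 + 36455 = 36724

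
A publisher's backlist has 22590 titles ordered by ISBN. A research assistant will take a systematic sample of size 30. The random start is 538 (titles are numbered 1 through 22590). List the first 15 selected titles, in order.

k = N/n = 22590/30 = 753
title 1: 538
title 2: 538 + 753 = 1291
title 3: 1291 + 753 = 2044
title 4: 2044 + 753 = 2797
title 5: 2797 + 753 = 3550
title 6: 3550 + 753 = 4303
title 7: 4303 + 753 = 5056
title 8: 5056 + 753 = 5809
title 9: 5809 + 753 = 6562
title 10: 6562 + 753 = 7315
title 11: 7315 + 753 = 8068
title 12: 8068 + 753 = 8821
title 13: 8821 + 753 = 9574
title 14: 9574 + 753 = 10327
title 15: 10327 + 753 = 11080

538, 1291, 2044, 2797, 3550, 4303, 5056, 5809, 6562, 7315, 8068, 8821, 9574, 10327, 11080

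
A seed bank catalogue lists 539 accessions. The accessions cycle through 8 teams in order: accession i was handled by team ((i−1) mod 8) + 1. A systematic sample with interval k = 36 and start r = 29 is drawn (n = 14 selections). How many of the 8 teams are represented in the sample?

Consecutive selections differ by k = 36, so their team numbers differ by 36 mod 8 = 4.
gcd(36, 8) = 4, so the sample visits 8/4 = 2 distinct residues mod 8.
Start 29 is team 5; the teams hit are 1, 5.

2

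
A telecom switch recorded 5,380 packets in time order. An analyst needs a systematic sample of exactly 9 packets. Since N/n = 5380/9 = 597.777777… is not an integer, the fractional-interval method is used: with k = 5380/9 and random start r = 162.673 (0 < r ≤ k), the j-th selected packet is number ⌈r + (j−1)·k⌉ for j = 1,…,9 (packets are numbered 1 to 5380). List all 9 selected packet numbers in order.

j=1: r + 0k = 162.673 → ⌈·⌉ = 163
j=2: r + 1k = 760.450777… → ⌈·⌉ = 761
j=3: r + 2k = 1358.228555… → ⌈·⌉ = 1359
j=4: r + 3k = 1956.006333… → ⌈·⌉ = 1957
j=5: r + 4k = 2553.784111… → ⌈·⌉ = 2554
j=6: r + 5k = 3151.561888… → ⌈·⌉ = 3152
j=7: r + 6k = 3749.339666… → ⌈·⌉ = 3750
j=8: r + 7k = 4347.117444… → ⌈·⌉ = 4348
j=9: r + 8k = 4944.895222… → ⌈·⌉ = 4945

163, 761, 1359, 1957, 2554, 3152, 3750, 4348, 4945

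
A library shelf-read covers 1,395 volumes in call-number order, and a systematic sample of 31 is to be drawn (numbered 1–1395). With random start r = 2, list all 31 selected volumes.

2, 47, 92, 137, 182, 227, 272, 317, 362, 407, 452, 497, 542, 587, 632, 677, 722, 767, 812, 857, 902, 947, 992, 1037, 1082, 1127, 1172, 1217, 1262, 1307, 1352

k = N/n = 1395/31 = 45
volume 1: 2
volume 2: 2 + 45 = 47
volume 3: 47 + 45 = 92
volume 4: 92 + 45 = 137
volume 5: 137 + 45 = 182
volume 6: 182 + 45 = 227
volume 7: 227 + 45 = 272
volume 8: 272 + 45 = 317
volume 9: 317 + 45 = 362
volume 10: 362 + 45 = 407
volume 11: 407 + 45 = 452
volume 12: 452 + 45 = 497
volume 13: 497 + 45 = 542
volume 14: 542 + 45 = 587
volume 15: 587 + 45 = 632
volume 16: 632 + 45 = 677
volume 17: 677 + 45 = 722
volume 18: 722 + 45 = 767
volume 19: 767 + 45 = 812
volume 20: 812 + 45 = 857
volume 21: 857 + 45 = 902
volume 22: 902 + 45 = 947
volume 23: 947 + 45 = 992
volume 24: 992 + 45 = 1037
volume 25: 1037 + 45 = 1082
volume 26: 1082 + 45 = 1127
volume 27: 1127 + 45 = 1172
volume 28: 1172 + 45 = 1217
volume 29: 1217 + 45 = 1262
volume 30: 1262 + 45 = 1307
volume 31: 1307 + 45 = 1352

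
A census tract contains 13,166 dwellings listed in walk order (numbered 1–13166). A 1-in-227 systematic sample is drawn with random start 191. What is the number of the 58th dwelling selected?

13130

k = 227
58th selection = r + (58−1)·k = 191 + 57×227 = 191 + 12939 = 13130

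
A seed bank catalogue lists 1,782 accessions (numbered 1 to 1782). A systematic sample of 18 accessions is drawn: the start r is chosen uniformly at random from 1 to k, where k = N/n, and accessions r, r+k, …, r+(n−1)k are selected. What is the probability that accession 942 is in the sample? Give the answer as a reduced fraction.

1/99

k = 1782/18 = 99.
Accession 942 is selected iff r ≡ 942 (mod 99); exactly one such r in {1,…,99}.
Inclusion probability = 1/99.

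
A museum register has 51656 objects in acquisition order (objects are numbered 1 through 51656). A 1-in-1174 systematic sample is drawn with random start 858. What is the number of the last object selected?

k = 1174
44th selection = r + (44−1)·k = 858 + 43×1174 = 858 + 50482 = 51340

51340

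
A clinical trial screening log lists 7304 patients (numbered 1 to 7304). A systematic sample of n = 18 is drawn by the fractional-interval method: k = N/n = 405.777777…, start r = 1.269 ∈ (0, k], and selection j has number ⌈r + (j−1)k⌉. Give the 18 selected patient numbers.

j=1: r + 0k = 1.269 → ⌈·⌉ = 2
j=2: r + 1k = 407.046777… → ⌈·⌉ = 408
j=3: r + 2k = 812.824555… → ⌈·⌉ = 813
j=4: r + 3k = 1218.602333… → ⌈·⌉ = 1219
j=5: r + 4k = 1624.380111… → ⌈·⌉ = 1625
j=6: r + 5k = 2030.157888… → ⌈·⌉ = 2031
j=7: r + 6k = 2435.935666… → ⌈·⌉ = 2436
j=8: r + 7k = 2841.713444… → ⌈·⌉ = 2842
j=9: r + 8k = 3247.491222… → ⌈·⌉ = 3248
j=10: r + 9k = 3653.269 → ⌈·⌉ = 3654
j=11: r + 10k = 4059.046777… → ⌈·⌉ = 4060
j=12: r + 11k = 4464.824555… → ⌈·⌉ = 4465
j=13: r + 12k = 4870.602333… → ⌈·⌉ = 4871
j=14: r + 13k = 5276.380111… → ⌈·⌉ = 5277
j=15: r + 14k = 5682.157888… → ⌈·⌉ = 5683
j=16: r + 15k = 6087.935666… → ⌈·⌉ = 6088
j=17: r + 16k = 6493.713444… → ⌈·⌉ = 6494
j=18: r + 17k = 6899.491222… → ⌈·⌉ = 6900

2, 408, 813, 1219, 1625, 2031, 2436, 2842, 3248, 3654, 4060, 4465, 4871, 5277, 5683, 6088, 6494, 6900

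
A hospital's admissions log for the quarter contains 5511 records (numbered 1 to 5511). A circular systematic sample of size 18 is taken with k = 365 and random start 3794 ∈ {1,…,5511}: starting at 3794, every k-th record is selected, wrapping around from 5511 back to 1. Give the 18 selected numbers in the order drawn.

3794, 4159, 4524, 4889, 5254, 108, 473, 838, 1203, 1568, 1933, 2298, 2663, 3028, 3393, 3758, 4123, 4488

Selection 1: 3794
Selection 2: 3794 + 365 = 4159
Selection 3: 4159 + 365 = 4524
Selection 4: 4524 + 365 = 4889
Selection 5: 4889 + 365 = 5254
Selection 6: 5254 + 365 = 5619 → 5619 − 5511 = 108
Selection 7: 108 + 365 = 473
Selection 8: 473 + 365 = 838
Selection 9: 838 + 365 = 1203
Selection 10: 1203 + 365 = 1568
Selection 11: 1568 + 365 = 1933
Selection 12: 1933 + 365 = 2298
Selection 13: 2298 + 365 = 2663
Selection 14: 2663 + 365 = 3028
Selection 15: 3028 + 365 = 3393
Selection 16: 3393 + 365 = 3758
Selection 17: 3758 + 365 = 4123
Selection 18: 4123 + 365 = 4488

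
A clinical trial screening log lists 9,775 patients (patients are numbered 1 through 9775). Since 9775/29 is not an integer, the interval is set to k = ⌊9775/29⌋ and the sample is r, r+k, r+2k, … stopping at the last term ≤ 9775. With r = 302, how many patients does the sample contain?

k = ⌊9775/29⌋ = 337
Achieved size = ⌊(9775 − 302)/337⌋ + 1 = ⌊9473/337⌋ + 1 = 28 + 1 = 29
(last selection: 302 + 28×337 = 9738 ≤ 9775; next would be 10075 > 9775)

29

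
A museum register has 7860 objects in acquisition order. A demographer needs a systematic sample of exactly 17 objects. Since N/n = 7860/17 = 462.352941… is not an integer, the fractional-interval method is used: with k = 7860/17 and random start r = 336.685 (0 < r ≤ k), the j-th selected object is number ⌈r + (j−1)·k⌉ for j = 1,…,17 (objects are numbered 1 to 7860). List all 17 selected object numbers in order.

j=1: r + 0k = 336.685 → ⌈·⌉ = 337
j=2: r + 1k = 799.037941… → ⌈·⌉ = 800
j=3: r + 2k = 1261.390882… → ⌈·⌉ = 1262
j=4: r + 3k = 1723.743823… → ⌈·⌉ = 1724
j=5: r + 4k = 2186.096764… → ⌈·⌉ = 2187
j=6: r + 5k = 2648.449705… → ⌈·⌉ = 2649
j=7: r + 6k = 3110.802647… → ⌈·⌉ = 3111
j=8: r + 7k = 3573.155588… → ⌈·⌉ = 3574
j=9: r + 8k = 4035.508529… → ⌈·⌉ = 4036
j=10: r + 9k = 4497.861470… → ⌈·⌉ = 4498
j=11: r + 10k = 4960.214411… → ⌈·⌉ = 4961
j=12: r + 11k = 5422.567352… → ⌈·⌉ = 5423
j=13: r + 12k = 5884.920294… → ⌈·⌉ = 5885
j=14: r + 13k = 6347.273235… → ⌈·⌉ = 6348
j=15: r + 14k = 6809.626176… → ⌈·⌉ = 6810
j=16: r + 15k = 7271.979117… → ⌈·⌉ = 7272
j=17: r + 16k = 7734.332058… → ⌈·⌉ = 7735

337, 800, 1262, 1724, 2187, 2649, 3111, 3574, 4036, 4498, 4961, 5423, 5885, 6348, 6810, 7272, 7735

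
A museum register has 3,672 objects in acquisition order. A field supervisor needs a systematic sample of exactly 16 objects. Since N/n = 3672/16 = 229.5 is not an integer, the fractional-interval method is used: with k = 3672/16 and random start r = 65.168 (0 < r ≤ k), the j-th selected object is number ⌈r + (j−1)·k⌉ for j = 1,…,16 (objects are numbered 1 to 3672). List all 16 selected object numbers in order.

66, 295, 525, 754, 984, 1213, 1443, 1672, 1902, 2131, 2361, 2590, 2820, 3049, 3279, 3508

j=1: r + 0k = 65.168 → ⌈·⌉ = 66
j=2: r + 1k = 294.668 → ⌈·⌉ = 295
j=3: r + 2k = 524.168 → ⌈·⌉ = 525
j=4: r + 3k = 753.668 → ⌈·⌉ = 754
j=5: r + 4k = 983.168 → ⌈·⌉ = 984
j=6: r + 5k = 1212.668 → ⌈·⌉ = 1213
j=7: r + 6k = 1442.168 → ⌈·⌉ = 1443
j=8: r + 7k = 1671.668 → ⌈·⌉ = 1672
j=9: r + 8k = 1901.168 → ⌈·⌉ = 1902
j=10: r + 9k = 2130.668 → ⌈·⌉ = 2131
j=11: r + 10k = 2360.168 → ⌈·⌉ = 2361
j=12: r + 11k = 2589.668 → ⌈·⌉ = 2590
j=13: r + 12k = 2819.168 → ⌈·⌉ = 2820
j=14: r + 13k = 3048.668 → ⌈·⌉ = 3049
j=15: r + 14k = 3278.168 → ⌈·⌉ = 3279
j=16: r + 15k = 3507.668 → ⌈·⌉ = 3508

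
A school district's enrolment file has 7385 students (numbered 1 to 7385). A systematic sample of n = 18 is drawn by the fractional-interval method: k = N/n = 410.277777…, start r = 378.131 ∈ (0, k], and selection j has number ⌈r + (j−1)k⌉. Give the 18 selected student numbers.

379, 789, 1199, 1609, 2020, 2430, 2840, 3251, 3661, 4071, 4481, 4892, 5302, 5712, 6123, 6533, 6943, 7353

j=1: r + 0k = 378.131 → ⌈·⌉ = 379
j=2: r + 1k = 788.408777… → ⌈·⌉ = 789
j=3: r + 2k = 1198.686555… → ⌈·⌉ = 1199
j=4: r + 3k = 1608.964333… → ⌈·⌉ = 1609
j=5: r + 4k = 2019.242111… → ⌈·⌉ = 2020
j=6: r + 5k = 2429.519888… → ⌈·⌉ = 2430
j=7: r + 6k = 2839.797666… → ⌈·⌉ = 2840
j=8: r + 7k = 3250.075444… → ⌈·⌉ = 3251
j=9: r + 8k = 3660.353222… → ⌈·⌉ = 3661
j=10: r + 9k = 4070.631 → ⌈·⌉ = 4071
j=11: r + 10k = 4480.908777… → ⌈·⌉ = 4481
j=12: r + 11k = 4891.186555… → ⌈·⌉ = 4892
j=13: r + 12k = 5301.464333… → ⌈·⌉ = 5302
j=14: r + 13k = 5711.742111… → ⌈·⌉ = 5712
j=15: r + 14k = 6122.019888… → ⌈·⌉ = 6123
j=16: r + 15k = 6532.297666… → ⌈·⌉ = 6533
j=17: r + 16k = 6942.575444… → ⌈·⌉ = 6943
j=18: r + 17k = 7352.853222… → ⌈·⌉ = 7353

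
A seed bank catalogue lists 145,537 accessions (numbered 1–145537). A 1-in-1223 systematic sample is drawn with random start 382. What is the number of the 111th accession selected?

k = 1223
111th selection = r + (111−1)·k = 382 + 110×1223 = 382 + 134530 = 134912

134912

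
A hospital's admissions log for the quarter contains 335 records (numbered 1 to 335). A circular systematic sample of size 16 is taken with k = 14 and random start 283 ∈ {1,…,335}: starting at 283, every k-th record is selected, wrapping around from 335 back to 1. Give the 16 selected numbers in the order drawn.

Selection 1: 283
Selection 2: 283 + 14 = 297
Selection 3: 297 + 14 = 311
Selection 4: 311 + 14 = 325
Selection 5: 325 + 14 = 339 → 339 − 335 = 4
Selection 6: 4 + 14 = 18
Selection 7: 18 + 14 = 32
Selection 8: 32 + 14 = 46
Selection 9: 46 + 14 = 60
Selection 10: 60 + 14 = 74
Selection 11: 74 + 14 = 88
Selection 12: 88 + 14 = 102
Selection 13: 102 + 14 = 116
Selection 14: 116 + 14 = 130
Selection 15: 130 + 14 = 144
Selection 16: 144 + 14 = 158

283, 297, 311, 325, 4, 18, 32, 46, 60, 74, 88, 102, 116, 130, 144, 158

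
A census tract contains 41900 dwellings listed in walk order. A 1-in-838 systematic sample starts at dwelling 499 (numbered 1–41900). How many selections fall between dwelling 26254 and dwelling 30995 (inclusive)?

6

k = 838
First selection ≥ 26254: 499 + ⌈(26254−499)/838⌉·838 = 499 + 31×838 = 26477
Last selection ≤ 30995: 499 + ⌊(30995−499)/838⌋·838 = 499 + 36×838 = 30667
Count = 36 − 31 + 1 = 6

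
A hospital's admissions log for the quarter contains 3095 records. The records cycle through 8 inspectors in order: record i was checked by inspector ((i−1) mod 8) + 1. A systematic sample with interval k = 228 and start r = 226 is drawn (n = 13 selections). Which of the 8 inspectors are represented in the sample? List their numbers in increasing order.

Consecutive selections differ by k = 228, so their inspector numbers differ by 228 mod 8 = 4.
gcd(228, 8) = 4, so the sample visits 8/4 = 2 distinct residues mod 8.
Start 226 is inspector 2; the inspectors hit are 2, 6.

2, 6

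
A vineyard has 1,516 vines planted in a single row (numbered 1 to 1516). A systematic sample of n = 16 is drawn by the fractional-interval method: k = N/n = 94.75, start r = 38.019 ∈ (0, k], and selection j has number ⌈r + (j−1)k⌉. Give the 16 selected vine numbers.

39, 133, 228, 323, 418, 512, 607, 702, 797, 891, 986, 1081, 1176, 1270, 1365, 1460

j=1: r + 0k = 38.019 → ⌈·⌉ = 39
j=2: r + 1k = 132.769 → ⌈·⌉ = 133
j=3: r + 2k = 227.519 → ⌈·⌉ = 228
j=4: r + 3k = 322.269 → ⌈·⌉ = 323
j=5: r + 4k = 417.019 → ⌈·⌉ = 418
j=6: r + 5k = 511.769 → ⌈·⌉ = 512
j=7: r + 6k = 606.519 → ⌈·⌉ = 607
j=8: r + 7k = 701.269 → ⌈·⌉ = 702
j=9: r + 8k = 796.019 → ⌈·⌉ = 797
j=10: r + 9k = 890.769 → ⌈·⌉ = 891
j=11: r + 10k = 985.519 → ⌈·⌉ = 986
j=12: r + 11k = 1080.269 → ⌈·⌉ = 1081
j=13: r + 12k = 1175.019 → ⌈·⌉ = 1176
j=14: r + 13k = 1269.769 → ⌈·⌉ = 1270
j=15: r + 14k = 1364.519 → ⌈·⌉ = 1365
j=16: r + 15k = 1459.269 → ⌈·⌉ = 1460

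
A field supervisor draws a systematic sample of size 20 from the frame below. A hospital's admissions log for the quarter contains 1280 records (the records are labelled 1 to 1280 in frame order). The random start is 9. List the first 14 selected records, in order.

9, 73, 137, 201, 265, 329, 393, 457, 521, 585, 649, 713, 777, 841

k = N/n = 1280/20 = 64
record 1: 9
record 2: 9 + 64 = 73
record 3: 73 + 64 = 137
record 4: 137 + 64 = 201
record 5: 201 + 64 = 265
record 6: 265 + 64 = 329
record 7: 329 + 64 = 393
record 8: 393 + 64 = 457
record 9: 457 + 64 = 521
record 10: 521 + 64 = 585
record 11: 585 + 64 = 649
record 12: 649 + 64 = 713
record 13: 713 + 64 = 777
record 14: 777 + 64 = 841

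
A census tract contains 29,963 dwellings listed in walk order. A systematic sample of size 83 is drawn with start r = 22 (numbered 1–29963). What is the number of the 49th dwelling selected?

k = 29963/83 = 361
49th selection = r + (49−1)·k = 22 + 48×361 = 22 + 17328 = 17350

17350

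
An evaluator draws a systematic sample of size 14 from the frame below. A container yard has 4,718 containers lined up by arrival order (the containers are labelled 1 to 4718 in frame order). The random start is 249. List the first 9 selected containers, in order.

249, 586, 923, 1260, 1597, 1934, 2271, 2608, 2945

k = N/n = 4718/14 = 337
container 1: 249
container 2: 249 + 337 = 586
container 3: 586 + 337 = 923
container 4: 923 + 337 = 1260
container 5: 1260 + 337 = 1597
container 6: 1597 + 337 = 1934
container 7: 1934 + 337 = 2271
container 8: 2271 + 337 = 2608
container 9: 2608 + 337 = 2945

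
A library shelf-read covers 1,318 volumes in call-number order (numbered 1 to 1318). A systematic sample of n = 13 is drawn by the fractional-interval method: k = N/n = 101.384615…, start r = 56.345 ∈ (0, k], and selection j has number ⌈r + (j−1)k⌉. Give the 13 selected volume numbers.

j=1: r + 0k = 56.345 → ⌈·⌉ = 57
j=2: r + 1k = 157.729615… → ⌈·⌉ = 158
j=3: r + 2k = 259.114230… → ⌈·⌉ = 260
j=4: r + 3k = 360.498846… → ⌈·⌉ = 361
j=5: r + 4k = 461.883461… → ⌈·⌉ = 462
j=6: r + 5k = 563.268076… → ⌈·⌉ = 564
j=7: r + 6k = 664.652692… → ⌈·⌉ = 665
j=8: r + 7k = 766.037307… → ⌈·⌉ = 767
j=9: r + 8k = 867.421923… → ⌈·⌉ = 868
j=10: r + 9k = 968.806538… → ⌈·⌉ = 969
j=11: r + 10k = 1070.191153… → ⌈·⌉ = 1071
j=12: r + 11k = 1171.575769… → ⌈·⌉ = 1172
j=13: r + 12k = 1272.960384… → ⌈·⌉ = 1273

57, 158, 260, 361, 462, 564, 665, 767, 868, 969, 1071, 1172, 1273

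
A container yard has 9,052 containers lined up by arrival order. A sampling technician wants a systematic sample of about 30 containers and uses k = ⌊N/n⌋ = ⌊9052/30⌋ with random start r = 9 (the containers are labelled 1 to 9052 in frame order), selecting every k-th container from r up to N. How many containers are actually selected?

k = ⌊9052/30⌋ = 301
Achieved size = ⌊(9052 − 9)/301⌋ + 1 = ⌊9043/301⌋ + 1 = 30 + 1 = 31
(last selection: 9 + 30×301 = 9039 ≤ 9052; next would be 9340 > 9052)

31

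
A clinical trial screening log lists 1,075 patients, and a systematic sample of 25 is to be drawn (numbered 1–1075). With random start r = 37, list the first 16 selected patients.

k = N/n = 1075/25 = 43
patient 1: 37
patient 2: 37 + 43 = 80
patient 3: 80 + 43 = 123
patient 4: 123 + 43 = 166
patient 5: 166 + 43 = 209
patient 6: 209 + 43 = 252
patient 7: 252 + 43 = 295
patient 8: 295 + 43 = 338
patient 9: 338 + 43 = 381
patient 10: 381 + 43 = 424
patient 11: 424 + 43 = 467
patient 12: 467 + 43 = 510
patient 13: 510 + 43 = 553
patient 14: 553 + 43 = 596
patient 15: 596 + 43 = 639
patient 16: 639 + 43 = 682

37, 80, 123, 166, 209, 252, 295, 338, 381, 424, 467, 510, 553, 596, 639, 682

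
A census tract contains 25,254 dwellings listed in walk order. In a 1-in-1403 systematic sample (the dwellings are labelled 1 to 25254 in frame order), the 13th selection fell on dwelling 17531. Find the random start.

k = 1403
r = 17531 − (13−1)×1403 = 17531 − 16836 = 695

695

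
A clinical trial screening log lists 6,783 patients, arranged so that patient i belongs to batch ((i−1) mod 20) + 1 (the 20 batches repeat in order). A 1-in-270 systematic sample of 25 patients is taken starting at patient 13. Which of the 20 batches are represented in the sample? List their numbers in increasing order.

Consecutive selections differ by k = 270, so their batch numbers differ by 270 mod 20 = 10.
gcd(270, 20) = 10, so the sample visits 20/10 = 2 distinct residues mod 20.
Start 13 is batch 13; the batches hit are 3, 13.

3, 13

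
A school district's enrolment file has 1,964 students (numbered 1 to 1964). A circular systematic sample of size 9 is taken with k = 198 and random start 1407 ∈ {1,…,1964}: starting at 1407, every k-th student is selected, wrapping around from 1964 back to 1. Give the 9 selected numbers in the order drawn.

Selection 1: 1407
Selection 2: 1407 + 198 = 1605
Selection 3: 1605 + 198 = 1803
Selection 4: 1803 + 198 = 2001 → 2001 − 1964 = 37
Selection 5: 37 + 198 = 235
Selection 6: 235 + 198 = 433
Selection 7: 433 + 198 = 631
Selection 8: 631 + 198 = 829
Selection 9: 829 + 198 = 1027

1407, 1605, 1803, 37, 235, 433, 631, 829, 1027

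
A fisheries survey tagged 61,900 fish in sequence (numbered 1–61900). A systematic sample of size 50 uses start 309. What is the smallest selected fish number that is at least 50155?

k = 61900/50 = 1238
Steps past start: ⌈(50155 − 309)/1238⌉ = ⌈49846/1238⌉ = 41
Selected fish: 309 + 41×1238 = 51067

51067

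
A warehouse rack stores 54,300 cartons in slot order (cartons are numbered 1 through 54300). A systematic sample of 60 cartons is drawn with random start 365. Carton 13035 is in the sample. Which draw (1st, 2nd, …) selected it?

k = 54300/60 = 905
position = (13035 − 365)/905 + 1 = 12670/905 + 1 = 14 + 1 = 15

15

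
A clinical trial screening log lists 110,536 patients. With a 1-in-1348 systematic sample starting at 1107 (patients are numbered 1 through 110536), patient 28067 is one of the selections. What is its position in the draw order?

21

k = 1348
position = (28067 − 1107)/1348 + 1 = 26960/1348 + 1 = 20 + 1 = 21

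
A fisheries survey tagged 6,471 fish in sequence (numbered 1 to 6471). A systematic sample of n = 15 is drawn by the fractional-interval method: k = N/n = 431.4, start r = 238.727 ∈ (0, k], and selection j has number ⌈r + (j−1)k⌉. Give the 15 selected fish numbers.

239, 671, 1102, 1533, 1965, 2396, 2828, 3259, 3690, 4122, 4553, 4985, 5416, 5847, 6279

j=1: r + 0k = 238.727 → ⌈·⌉ = 239
j=2: r + 1k = 670.127 → ⌈·⌉ = 671
j=3: r + 2k = 1101.527 → ⌈·⌉ = 1102
j=4: r + 3k = 1532.927 → ⌈·⌉ = 1533
j=5: r + 4k = 1964.327 → ⌈·⌉ = 1965
j=6: r + 5k = 2395.727 → ⌈·⌉ = 2396
j=7: r + 6k = 2827.127 → ⌈·⌉ = 2828
j=8: r + 7k = 3258.527 → ⌈·⌉ = 3259
j=9: r + 8k = 3689.927 → ⌈·⌉ = 3690
j=10: r + 9k = 4121.327 → ⌈·⌉ = 4122
j=11: r + 10k = 4552.727 → ⌈·⌉ = 4553
j=12: r + 11k = 4984.127 → ⌈·⌉ = 4985
j=13: r + 12k = 5415.527 → ⌈·⌉ = 5416
j=14: r + 13k = 5846.927 → ⌈·⌉ = 5847
j=15: r + 14k = 6278.327 → ⌈·⌉ = 6279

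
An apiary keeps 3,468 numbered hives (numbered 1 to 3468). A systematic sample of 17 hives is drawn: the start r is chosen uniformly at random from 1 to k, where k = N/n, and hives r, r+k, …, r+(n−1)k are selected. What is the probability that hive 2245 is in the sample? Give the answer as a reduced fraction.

1/204

k = 3468/17 = 204.
Hive 2245 is selected iff r ≡ 2245 (mod 204); exactly one such r in {1,…,204}.
Inclusion probability = 1/204.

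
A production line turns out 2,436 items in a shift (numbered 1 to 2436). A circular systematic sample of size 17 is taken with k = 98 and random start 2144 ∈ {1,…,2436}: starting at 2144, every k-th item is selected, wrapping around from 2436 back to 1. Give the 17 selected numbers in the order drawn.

2144, 2242, 2340, 2, 100, 198, 296, 394, 492, 590, 688, 786, 884, 982, 1080, 1178, 1276

Selection 1: 2144
Selection 2: 2144 + 98 = 2242
Selection 3: 2242 + 98 = 2340
Selection 4: 2340 + 98 = 2438 → 2438 − 2436 = 2
Selection 5: 2 + 98 = 100
Selection 6: 100 + 98 = 198
Selection 7: 198 + 98 = 296
Selection 8: 296 + 98 = 394
Selection 9: 394 + 98 = 492
Selection 10: 492 + 98 = 590
Selection 11: 590 + 98 = 688
Selection 12: 688 + 98 = 786
Selection 13: 786 + 98 = 884
Selection 14: 884 + 98 = 982
Selection 15: 982 + 98 = 1080
Selection 16: 1080 + 98 = 1178
Selection 17: 1178 + 98 = 1276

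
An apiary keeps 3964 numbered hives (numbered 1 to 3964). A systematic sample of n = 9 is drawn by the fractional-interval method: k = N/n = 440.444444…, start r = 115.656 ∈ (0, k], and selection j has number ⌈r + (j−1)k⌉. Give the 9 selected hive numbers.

j=1: r + 0k = 115.656 → ⌈·⌉ = 116
j=2: r + 1k = 556.100444… → ⌈·⌉ = 557
j=3: r + 2k = 996.544888… → ⌈·⌉ = 997
j=4: r + 3k = 1436.989333… → ⌈·⌉ = 1437
j=5: r + 4k = 1877.433777… → ⌈·⌉ = 1878
j=6: r + 5k = 2317.878222… → ⌈·⌉ = 2318
j=7: r + 6k = 2758.322666… → ⌈·⌉ = 2759
j=8: r + 7k = 3198.767111… → ⌈·⌉ = 3199
j=9: r + 8k = 3639.211555… → ⌈·⌉ = 3640

116, 557, 997, 1437, 1878, 2318, 2759, 3199, 3640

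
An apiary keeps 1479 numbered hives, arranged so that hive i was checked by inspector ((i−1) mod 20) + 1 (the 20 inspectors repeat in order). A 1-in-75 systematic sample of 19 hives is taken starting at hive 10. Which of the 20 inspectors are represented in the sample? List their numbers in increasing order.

5, 10, 15, 20

Consecutive selections differ by k = 75, so their inspector numbers differ by 75 mod 20 = 15.
gcd(75, 20) = 5, so the sample visits 20/5 = 4 distinct residues mod 20.
Start 10 is inspector 10; the inspectors hit are 5, 10, 15, 20.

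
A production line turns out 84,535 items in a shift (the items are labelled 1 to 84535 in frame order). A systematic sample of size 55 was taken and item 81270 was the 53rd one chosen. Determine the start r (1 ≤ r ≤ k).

1346

k = 84535/55 = 1537
r = 81270 − (53−1)×1537 = 81270 − 79924 = 1346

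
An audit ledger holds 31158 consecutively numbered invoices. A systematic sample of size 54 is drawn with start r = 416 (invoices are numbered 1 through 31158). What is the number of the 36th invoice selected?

k = 31158/54 = 577
36th selection = r + (36−1)·k = 416 + 35×577 = 416 + 20195 = 20611

20611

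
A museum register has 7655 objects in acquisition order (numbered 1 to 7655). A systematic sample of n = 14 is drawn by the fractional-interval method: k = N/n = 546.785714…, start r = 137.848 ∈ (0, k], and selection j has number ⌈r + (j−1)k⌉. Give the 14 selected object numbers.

j=1: r + 0k = 137.848 → ⌈·⌉ = 138
j=2: r + 1k = 684.633714… → ⌈·⌉ = 685
j=3: r + 2k = 1231.419428… → ⌈·⌉ = 1232
j=4: r + 3k = 1778.205142… → ⌈·⌉ = 1779
j=5: r + 4k = 2324.990857… → ⌈·⌉ = 2325
j=6: r + 5k = 2871.776571… → ⌈·⌉ = 2872
j=7: r + 6k = 3418.562285… → ⌈·⌉ = 3419
j=8: r + 7k = 3965.348 → ⌈·⌉ = 3966
j=9: r + 8k = 4512.133714… → ⌈·⌉ = 4513
j=10: r + 9k = 5058.919428… → ⌈·⌉ = 5059
j=11: r + 10k = 5605.705142… → ⌈·⌉ = 5606
j=12: r + 11k = 6152.490857… → ⌈·⌉ = 6153
j=13: r + 12k = 6699.276571… → ⌈·⌉ = 6700
j=14: r + 13k = 7246.062285… → ⌈·⌉ = 7247

138, 685, 1232, 1779, 2325, 2872, 3419, 3966, 4513, 5059, 5606, 6153, 6700, 7247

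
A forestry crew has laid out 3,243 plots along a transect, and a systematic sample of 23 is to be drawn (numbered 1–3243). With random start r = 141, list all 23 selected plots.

k = N/n = 3243/23 = 141
plot 1: 141
plot 2: 141 + 141 = 282
plot 3: 282 + 141 = 423
plot 4: 423 + 141 = 564
plot 5: 564 + 141 = 705
plot 6: 705 + 141 = 846
plot 7: 846 + 141 = 987
plot 8: 987 + 141 = 1128
plot 9: 1128 + 141 = 1269
plot 10: 1269 + 141 = 1410
plot 11: 1410 + 141 = 1551
plot 12: 1551 + 141 = 1692
plot 13: 1692 + 141 = 1833
plot 14: 1833 + 141 = 1974
plot 15: 1974 + 141 = 2115
plot 16: 2115 + 141 = 2256
plot 17: 2256 + 141 = 2397
plot 18: 2397 + 141 = 2538
plot 19: 2538 + 141 = 2679
plot 20: 2679 + 141 = 2820
plot 21: 2820 + 141 = 2961
plot 22: 2961 + 141 = 3102
plot 23: 3102 + 141 = 3243

141, 282, 423, 564, 705, 846, 987, 1128, 1269, 1410, 1551, 1692, 1833, 1974, 2115, 2256, 2397, 2538, 2679, 2820, 2961, 3102, 3243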